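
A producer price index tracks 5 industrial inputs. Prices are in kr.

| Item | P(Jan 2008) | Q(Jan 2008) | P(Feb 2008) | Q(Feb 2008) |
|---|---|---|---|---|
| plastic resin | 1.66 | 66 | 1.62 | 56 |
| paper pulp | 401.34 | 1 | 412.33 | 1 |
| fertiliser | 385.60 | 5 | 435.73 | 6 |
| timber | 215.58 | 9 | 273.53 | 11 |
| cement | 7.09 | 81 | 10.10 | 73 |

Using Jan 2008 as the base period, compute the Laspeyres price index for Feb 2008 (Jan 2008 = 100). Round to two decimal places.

Laspeyres price index uses base-period quantities as weights.
ΣP(Feb 2008)·Q(Jan 2008) = 1.62×66 + 412.33×1 + 435.73×5 + 273.53×9 + 10.10×81 = 106.92 + 412.33 + 2178.65 + 2461.77 + 818.1 = 5977.77
ΣP(Jan 2008)·Q(Jan 2008) = 1.66×66 + 401.34×1 + 385.60×5 + 215.58×9 + 7.09×81 = 109.56 + 401.34 + 1928 + 1940.22 + 574.29 = 4953.41
Index = 5977.77 / 4953.41 × 100 = 120.6799

120.68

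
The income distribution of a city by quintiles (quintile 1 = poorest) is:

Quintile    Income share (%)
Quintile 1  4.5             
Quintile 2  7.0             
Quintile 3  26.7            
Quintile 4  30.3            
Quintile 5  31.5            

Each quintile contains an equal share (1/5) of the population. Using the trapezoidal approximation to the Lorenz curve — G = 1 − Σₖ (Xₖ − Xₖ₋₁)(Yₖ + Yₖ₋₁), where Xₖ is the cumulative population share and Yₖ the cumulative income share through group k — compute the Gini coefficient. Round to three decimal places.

Cumulative income shares Yₖ: 0.0450, 0.1150, 0.3820, 0.6850, 1.0000
Σ (Xₖ−Xₖ₋₁)(Yₖ+Yₖ₋₁) = (1/5)(0.0450+0.0000) + (1/5)(0.1150+0.0450) + (1/5)(0.3820+0.1150) + (1/5)(0.6850+0.3820) + (1/5)(1.0000+0.6850)
  = 0.0090 + 0.0320 + 0.0994 + 0.2134 + 0.3370 = 0.6908
G = 1 − 0.6908 = 0.3092

0.309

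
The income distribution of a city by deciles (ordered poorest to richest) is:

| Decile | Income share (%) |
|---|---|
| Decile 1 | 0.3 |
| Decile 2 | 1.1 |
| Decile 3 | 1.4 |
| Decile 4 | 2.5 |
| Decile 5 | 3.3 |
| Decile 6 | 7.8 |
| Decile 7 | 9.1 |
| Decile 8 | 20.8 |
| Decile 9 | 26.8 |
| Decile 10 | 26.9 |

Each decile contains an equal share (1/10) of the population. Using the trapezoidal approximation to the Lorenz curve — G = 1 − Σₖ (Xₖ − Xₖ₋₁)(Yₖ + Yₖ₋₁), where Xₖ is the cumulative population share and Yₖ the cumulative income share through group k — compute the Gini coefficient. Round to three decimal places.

0.541

Cumulative income shares Yₖ: 0.0030, 0.0140, 0.0280, 0.0530, 0.0860, 0.1640, 0.2550, 0.4630, 0.7310, 1.0000
Σ (Xₖ−Xₖ₋₁)(Yₖ+Yₖ₋₁) = (1/10)(0.0030+0.0000) + (1/10)(0.0140+0.0030) + (1/10)(0.0280+0.0140) + (1/10)(0.0530+0.0280) + (1/10)(0.0860+0.0530) + (1/10)(0.1640+0.0860) + (1/10)(0.2550+0.1640) + (1/10)(0.4630+0.2550) + (1/10)(0.7310+0.4630) + (1/10)(1.0000+0.7310)
  = 0.0003 + 0.0017 + 0.0042 + 0.0081 + 0.0139 + 0.0250 + 0.0419 + 0.0718 + 0.1194 + 0.1731 = 0.4594
G = 1 − 0.4594 = 0.5406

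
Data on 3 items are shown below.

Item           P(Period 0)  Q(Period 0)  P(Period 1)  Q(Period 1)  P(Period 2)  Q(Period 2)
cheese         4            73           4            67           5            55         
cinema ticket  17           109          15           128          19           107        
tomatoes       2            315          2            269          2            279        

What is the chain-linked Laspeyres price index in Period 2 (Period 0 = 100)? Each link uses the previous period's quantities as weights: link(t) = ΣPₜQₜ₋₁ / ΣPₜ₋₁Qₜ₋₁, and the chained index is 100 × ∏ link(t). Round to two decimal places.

Link Period 0→Period 1:
ΣP(Period 1)Q(Period 0) = 4×73 + 15×109 + 2×315 = 292 + 1635 + 630 = 2557
ΣP(Period 0)Q(Period 0) = 4×73 + 17×109 + 2×315 = 292 + 1853 + 630 = 2775
link = 2557/2775 = 0.921441
Link Period 1→Period 2:
ΣP(Period 2)Q(Period 1) = 5×67 + 19×128 + 2×269 = 335 + 2432 + 538 = 3305
ΣP(Period 1)Q(Period 1) = 4×67 + 15×128 + 2×269 = 268 + 1920 + 538 = 2726
link = 3305/2726 = 1.212399
Chained index = 100 × 0.921441 × 1.212399 = 111.7155

111.72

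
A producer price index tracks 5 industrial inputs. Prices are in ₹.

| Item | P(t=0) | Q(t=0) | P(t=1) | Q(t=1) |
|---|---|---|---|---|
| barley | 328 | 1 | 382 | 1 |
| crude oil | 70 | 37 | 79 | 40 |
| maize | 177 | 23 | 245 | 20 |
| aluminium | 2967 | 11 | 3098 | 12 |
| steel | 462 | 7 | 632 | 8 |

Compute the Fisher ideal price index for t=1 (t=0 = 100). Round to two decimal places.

Laspeyres component (base-period weights):
ΣP(t=1)Q(t=0) = 382×1 + 79×37 + 245×23 + 3098×11 + 632×7 = 382 + 2923 + 5635 + 34078 + 4424 = 47442
ΣP(t=0)Q(t=0) = 328×1 + 70×37 + 177×23 + 2967×11 + 462×7 = 328 + 2590 + 4071 + 32637 + 3234 = 42860
L = 47442 / 42860 × 100 = 110.6906
Paasche component (current-period weights):
ΣP(t=1)Q(t=1) = 382×1 + 79×40 + 245×20 + 3098×12 + 632×8 = 382 + 3160 + 4900 + 37176 + 5056 = 50674
ΣP(t=0)Q(t=1) = 328×1 + 70×40 + 177×20 + 2967×12 + 462×8 = 328 + 2800 + 3540 + 35604 + 3696 = 45968
P = 50674 / 45968 × 100 = 110.2376
Fisher = √(L × P) = √(110.6906 × 110.2376) = 110.4639

110.46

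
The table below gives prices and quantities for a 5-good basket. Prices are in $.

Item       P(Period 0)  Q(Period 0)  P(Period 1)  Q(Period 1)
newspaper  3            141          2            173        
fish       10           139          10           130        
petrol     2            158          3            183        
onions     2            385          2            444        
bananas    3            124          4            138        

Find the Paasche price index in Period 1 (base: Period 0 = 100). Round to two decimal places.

104.24

Paasche price index uses current-period quantities as weights.
ΣP(Period 1)·Q(Period 1) = 2×173 + 10×130 + 3×183 + 2×444 + 4×138 = 346 + 1300 + 549 + 888 + 552 = 3635
ΣP(Period 0)·Q(Period 1) = 3×173 + 10×130 + 2×183 + 2×444 + 3×138 = 519 + 1300 + 366 + 888 + 414 = 3487
Index = 3635 / 3487 × 100 = 104.2443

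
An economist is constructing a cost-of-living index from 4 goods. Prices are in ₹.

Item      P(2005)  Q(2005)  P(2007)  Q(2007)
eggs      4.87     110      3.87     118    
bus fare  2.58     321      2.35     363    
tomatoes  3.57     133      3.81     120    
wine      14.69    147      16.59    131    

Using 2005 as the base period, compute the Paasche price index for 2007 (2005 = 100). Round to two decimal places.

101.97

Paasche price index uses current-period quantities as weights.
ΣP(2007)·Q(2007) = 3.87×118 + 2.35×363 + 3.81×120 + 16.59×131 = 456.66 + 853.05 + 457.2 + 2173.29 = 3940.2
ΣP(2005)·Q(2007) = 4.87×118 + 2.58×363 + 3.57×120 + 14.69×131 = 574.66 + 936.54 + 428.4 + 1924.39 = 3863.99
Index = 3940.2 / 3863.99 × 100 = 101.9723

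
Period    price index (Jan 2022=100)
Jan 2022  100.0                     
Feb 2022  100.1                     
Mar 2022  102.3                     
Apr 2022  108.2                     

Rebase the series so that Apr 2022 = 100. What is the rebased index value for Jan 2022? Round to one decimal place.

92.4

Rebased(Jan 2022) = 100.0 / 108.2 × 100 = 92.4214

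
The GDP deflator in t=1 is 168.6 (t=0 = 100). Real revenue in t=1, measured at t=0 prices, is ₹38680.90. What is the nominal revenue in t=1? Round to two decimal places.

Nominal = Real × (Index/100) = 38680.90 × (168.6/100)
        = 38680.90 × 1.686 = 65215.9974

65216.00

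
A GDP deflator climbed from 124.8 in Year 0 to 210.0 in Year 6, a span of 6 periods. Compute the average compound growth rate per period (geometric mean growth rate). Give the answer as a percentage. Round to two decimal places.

9.06%

Growth factor = (210.0/124.8)^(1/6) = (1.682692)^(1/6) = 1.090605
Growth rate = 1.090605 − 1 = 0.090605 = 9.0605%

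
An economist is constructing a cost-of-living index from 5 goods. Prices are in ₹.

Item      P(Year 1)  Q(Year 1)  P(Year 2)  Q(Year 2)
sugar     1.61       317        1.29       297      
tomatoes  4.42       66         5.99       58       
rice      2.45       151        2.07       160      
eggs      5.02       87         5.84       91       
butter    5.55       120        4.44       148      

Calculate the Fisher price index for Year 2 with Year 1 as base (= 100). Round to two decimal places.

Laspeyres component (base-period weights):
ΣP(Year 2)Q(Year 1) = 1.29×317 + 5.99×66 + 2.07×151 + 5.84×87 + 4.44×120 = 408.93 + 395.34 + 312.57 + 508.08 + 532.8 = 2157.72
ΣP(Year 1)Q(Year 1) = 1.61×317 + 4.42×66 + 2.45×151 + 5.02×87 + 5.55×120 = 510.37 + 291.72 + 369.95 + 436.74 + 666 = 2274.78
L = 2157.72 / 2274.78 × 100 = 94.8540
Paasche component (current-period weights):
ΣP(Year 2)Q(Year 2) = 1.29×297 + 5.99×58 + 2.07×160 + 5.84×91 + 4.44×148 = 383.13 + 347.42 + 331.2 + 531.44 + 657.12 = 2250.31
ΣP(Year 1)Q(Year 2) = 1.61×297 + 4.42×58 + 2.45×160 + 5.02×91 + 5.55×148 = 478.17 + 256.36 + 392 + 456.82 + 821.4 = 2404.75
P = 2250.31 / 2404.75 × 100 = 93.5777
Fisher = √(L × P) = √(94.8540 × 93.5777) = 94.2137

94.21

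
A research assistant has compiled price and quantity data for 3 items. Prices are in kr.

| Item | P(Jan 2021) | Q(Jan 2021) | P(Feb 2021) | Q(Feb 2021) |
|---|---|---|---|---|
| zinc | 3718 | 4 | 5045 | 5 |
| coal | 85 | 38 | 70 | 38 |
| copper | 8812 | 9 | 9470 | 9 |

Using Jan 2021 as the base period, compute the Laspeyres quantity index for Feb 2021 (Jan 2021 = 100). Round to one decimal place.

Laspeyres quantity index uses base-period prices as weights.
ΣP(Jan 2021)·Q(Feb 2021) = 3718×5 + 85×38 + 8812×9 = 18590 + 3230 + 79308 = 101128
ΣP(Jan 2021)·Q(Jan 2021) = 3718×4 + 85×38 + 8812×9 = 14872 + 3230 + 79308 = 97410
Index = 101128 / 97410 × 100 = 103.8169

103.8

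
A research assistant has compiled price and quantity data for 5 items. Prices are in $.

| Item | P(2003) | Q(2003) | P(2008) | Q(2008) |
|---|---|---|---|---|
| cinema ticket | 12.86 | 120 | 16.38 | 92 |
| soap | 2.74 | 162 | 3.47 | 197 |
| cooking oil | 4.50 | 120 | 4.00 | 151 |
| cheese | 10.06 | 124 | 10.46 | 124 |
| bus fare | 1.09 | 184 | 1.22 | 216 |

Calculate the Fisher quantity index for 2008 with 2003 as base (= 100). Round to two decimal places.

Laspeyres component (base-period weights):
ΣP(2003)Q(2008) = 12.86×92 + 2.74×197 + 4.50×151 + 10.06×124 + 1.09×216 = 1183.12 + 539.78 + 679.5 + 1247.44 + 235.44 = 3885.28
ΣP(2003)Q(2003) = 12.86×120 + 2.74×162 + 4.50×120 + 10.06×124 + 1.09×184 = 1543.2 + 443.88 + 540 + 1247.44 + 200.56 = 3975.08
L = 3885.28 / 3975.08 × 100 = 97.7409
Paasche component (current-period weights):
ΣP(2008)Q(2008) = 16.38×92 + 3.47×197 + 4.00×151 + 10.46×124 + 1.22×216 = 1506.96 + 683.59 + 604 + 1297.04 + 263.52 = 4355.11
ΣP(2008)Q(2003) = 16.38×120 + 3.47×162 + 4.00×120 + 10.46×124 + 1.22×184 = 1965.6 + 562.14 + 480 + 1297.04 + 224.48 = 4529.26
P = 4355.11 / 4529.26 × 100 = 96.1550
Fisher = √(L × P) = √(97.7409 × 96.1550) = 96.9447

96.94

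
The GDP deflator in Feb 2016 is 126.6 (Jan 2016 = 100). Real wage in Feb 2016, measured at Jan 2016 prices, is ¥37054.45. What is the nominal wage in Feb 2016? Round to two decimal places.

46910.93

Nominal = Real × (Index/100) = 37054.45 × (126.6/100)
        = 37054.45 × 1.266 = 46910.9337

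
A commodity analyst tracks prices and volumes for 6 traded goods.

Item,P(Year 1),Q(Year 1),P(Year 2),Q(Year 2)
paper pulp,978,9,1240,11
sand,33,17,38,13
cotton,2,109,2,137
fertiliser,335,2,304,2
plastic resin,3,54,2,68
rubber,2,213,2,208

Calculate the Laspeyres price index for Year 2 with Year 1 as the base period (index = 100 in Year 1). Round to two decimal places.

121.47

Laspeyres price index uses base-period quantities as weights.
ΣP(Year 2)·Q(Year 1) = 1240×9 + 38×17 + 2×109 + 304×2 + 2×54 + 2×213 = 11160 + 646 + 218 + 608 + 108 + 426 = 13166
ΣP(Year 1)·Q(Year 1) = 978×9 + 33×17 + 2×109 + 335×2 + 3×54 + 2×213 = 8802 + 561 + 218 + 670 + 162 + 426 = 10839
Index = 13166 / 10839 × 100 = 121.4688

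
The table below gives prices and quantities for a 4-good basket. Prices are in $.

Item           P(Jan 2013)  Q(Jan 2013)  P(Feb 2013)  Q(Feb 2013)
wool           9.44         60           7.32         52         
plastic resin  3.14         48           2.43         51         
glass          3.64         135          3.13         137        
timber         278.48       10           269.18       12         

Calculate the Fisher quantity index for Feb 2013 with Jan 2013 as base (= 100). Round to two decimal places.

Laspeyres component (base-period weights):
ΣP(Jan 2013)Q(Feb 2013) = 9.44×52 + 3.14×51 + 3.64×137 + 278.48×12 = 490.88 + 160.14 + 498.68 + 3341.76 = 4491.46
ΣP(Jan 2013)Q(Jan 2013) = 9.44×60 + 3.14×48 + 3.64×135 + 278.48×10 = 566.4 + 150.72 + 491.4 + 2784.8 = 3993.32
L = 4491.46 / 3993.32 × 100 = 112.4743
Paasche component (current-period weights):
ΣP(Feb 2013)Q(Feb 2013) = 7.32×52 + 2.43×51 + 3.13×137 + 269.18×12 = 380.64 + 123.93 + 428.81 + 3230.16 = 4163.54
ΣP(Feb 2013)Q(Jan 2013) = 7.32×60 + 2.43×48 + 3.13×135 + 269.18×10 = 439.2 + 116.64 + 422.55 + 2691.8 = 3670.19
P = 4163.54 / 3670.19 × 100 = 113.4421
Fisher = √(L × P) = √(112.4743 × 113.4421) = 112.9572

112.96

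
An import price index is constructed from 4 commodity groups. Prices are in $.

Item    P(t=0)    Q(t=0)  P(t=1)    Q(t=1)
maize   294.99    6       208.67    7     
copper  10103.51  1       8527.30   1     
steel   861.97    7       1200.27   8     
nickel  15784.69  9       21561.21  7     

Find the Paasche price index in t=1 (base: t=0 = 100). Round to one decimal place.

Paasche price index uses current-period quantities as weights.
ΣP(t=1)·Q(t=1) = 208.67×7 + 8527.30×1 + 1200.27×8 + 21561.21×7 = 1460.69 + 8527.3 + 9602.16 + 150928.47 = 170518.62
ΣP(t=0)·Q(t=1) = 294.99×7 + 10103.51×1 + 861.97×8 + 15784.69×7 = 2064.93 + 10103.51 + 6895.76 + 110492.83 = 129557.03
Index = 170518.62 / 129557.03 × 100 = 131.6166

131.6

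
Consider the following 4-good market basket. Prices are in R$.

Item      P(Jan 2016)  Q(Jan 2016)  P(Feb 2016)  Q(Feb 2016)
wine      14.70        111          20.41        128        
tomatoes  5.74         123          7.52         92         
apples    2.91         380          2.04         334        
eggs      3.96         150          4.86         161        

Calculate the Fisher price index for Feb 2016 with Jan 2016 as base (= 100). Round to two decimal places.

117.45

Laspeyres component (base-period weights):
ΣP(Feb 2016)Q(Jan 2016) = 20.41×111 + 7.52×123 + 2.04×380 + 4.86×150 = 2265.51 + 924.96 + 775.2 + 729 = 4694.67
ΣP(Jan 2016)Q(Jan 2016) = 14.70×111 + 5.74×123 + 2.91×380 + 3.96×150 = 1631.7 + 706.02 + 1105.8 + 594 = 4037.52
L = 4694.67 / 4037.52 × 100 = 116.2761
Paasche component (current-period weights):
ΣP(Feb 2016)Q(Feb 2016) = 20.41×128 + 7.52×92 + 2.04×334 + 4.86×161 = 2612.48 + 691.84 + 681.36 + 782.46 = 4768.14
ΣP(Jan 2016)Q(Feb 2016) = 14.70×128 + 5.74×92 + 2.91×334 + 3.96×161 = 1881.6 + 528.08 + 971.94 + 637.56 = 4019.18
P = 4768.14 / 4019.18 × 100 = 118.6346
Fisher = √(L × P) = √(116.2761 × 118.6346) = 117.4494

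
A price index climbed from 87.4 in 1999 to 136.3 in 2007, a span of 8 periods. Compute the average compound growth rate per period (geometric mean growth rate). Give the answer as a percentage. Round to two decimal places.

5.71%

Growth factor = (136.3/87.4)^(1/8) = (1.559497)^(1/8) = 1.057117
Growth rate = 1.057117 − 1 = 0.057117 = 5.7117%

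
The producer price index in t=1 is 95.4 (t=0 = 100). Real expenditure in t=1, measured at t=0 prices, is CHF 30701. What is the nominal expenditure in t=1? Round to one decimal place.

29288.8

Nominal = Real × (Index/100) = 30701 × (95.4/100)
        = 30701 × 0.954 = 29288.7540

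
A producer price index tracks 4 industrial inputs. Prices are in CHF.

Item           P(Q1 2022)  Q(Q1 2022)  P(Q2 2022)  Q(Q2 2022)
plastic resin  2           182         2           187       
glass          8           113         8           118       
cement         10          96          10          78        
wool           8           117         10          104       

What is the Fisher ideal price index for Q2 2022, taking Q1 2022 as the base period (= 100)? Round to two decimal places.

107.25

Laspeyres component (base-period weights):
ΣP(Q2 2022)Q(Q1 2022) = 2×182 + 8×113 + 10×96 + 10×117 = 364 + 904 + 960 + 1170 = 3398
ΣP(Q1 2022)Q(Q1 2022) = 2×182 + 8×113 + 10×96 + 8×117 = 364 + 904 + 960 + 936 = 3164
L = 3398 / 3164 × 100 = 107.3957
Paasche component (current-period weights):
ΣP(Q2 2022)Q(Q2 2022) = 2×187 + 8×118 + 10×78 + 10×104 = 374 + 944 + 780 + 1040 = 3138
ΣP(Q1 2022)Q(Q2 2022) = 2×187 + 8×118 + 10×78 + 8×104 = 374 + 944 + 780 + 832 = 2930
P = 3138 / 2930 × 100 = 107.0990
Fisher = √(L × P) = √(107.3957 × 107.0990) = 107.2472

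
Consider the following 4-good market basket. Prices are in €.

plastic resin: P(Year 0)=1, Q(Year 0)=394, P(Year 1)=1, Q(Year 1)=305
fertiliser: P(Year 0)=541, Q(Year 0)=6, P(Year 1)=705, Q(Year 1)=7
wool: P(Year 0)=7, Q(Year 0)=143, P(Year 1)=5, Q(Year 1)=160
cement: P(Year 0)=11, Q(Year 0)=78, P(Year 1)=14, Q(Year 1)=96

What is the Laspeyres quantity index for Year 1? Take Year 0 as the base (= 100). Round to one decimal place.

114.0

Laspeyres quantity index uses base-period prices as weights.
ΣP(Year 0)·Q(Year 1) = 1×305 + 541×7 + 7×160 + 11×96 = 305 + 3787 + 1120 + 1056 = 6268
ΣP(Year 0)·Q(Year 0) = 1×394 + 541×6 + 7×143 + 11×78 = 394 + 3246 + 1001 + 858 = 5499
Index = 6268 / 5499 × 100 = 113.9844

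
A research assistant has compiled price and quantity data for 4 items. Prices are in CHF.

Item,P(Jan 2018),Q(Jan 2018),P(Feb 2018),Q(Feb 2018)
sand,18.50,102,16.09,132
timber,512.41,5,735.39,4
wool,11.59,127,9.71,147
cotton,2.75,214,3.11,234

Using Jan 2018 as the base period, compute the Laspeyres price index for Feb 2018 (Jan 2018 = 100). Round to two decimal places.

Laspeyres price index uses base-period quantities as weights.
ΣP(Feb 2018)·Q(Jan 2018) = 16.09×102 + 735.39×5 + 9.71×127 + 3.11×214 = 1641.18 + 3676.95 + 1233.17 + 665.54 = 7216.84
ΣP(Jan 2018)·Q(Jan 2018) = 18.50×102 + 512.41×5 + 11.59×127 + 2.75×214 = 1887 + 2562.05 + 1471.93 + 588.5 = 6509.48
Index = 7216.84 / 6509.48 × 100 = 110.8666

110.87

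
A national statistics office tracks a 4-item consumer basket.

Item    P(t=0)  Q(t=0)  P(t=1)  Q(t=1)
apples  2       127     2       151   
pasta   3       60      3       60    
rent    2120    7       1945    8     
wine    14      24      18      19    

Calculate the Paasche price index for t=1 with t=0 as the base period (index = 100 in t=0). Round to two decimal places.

Paasche price index uses current-period quantities as weights.
ΣP(t=1)·Q(t=1) = 2×151 + 3×60 + 1945×8 + 18×19 = 302 + 180 + 15560 + 342 = 16384
ΣP(t=0)·Q(t=1) = 2×151 + 3×60 + 2120×8 + 14×19 = 302 + 180 + 16960 + 266 = 17708
Index = 16384 / 17708 × 100 = 92.5232

92.52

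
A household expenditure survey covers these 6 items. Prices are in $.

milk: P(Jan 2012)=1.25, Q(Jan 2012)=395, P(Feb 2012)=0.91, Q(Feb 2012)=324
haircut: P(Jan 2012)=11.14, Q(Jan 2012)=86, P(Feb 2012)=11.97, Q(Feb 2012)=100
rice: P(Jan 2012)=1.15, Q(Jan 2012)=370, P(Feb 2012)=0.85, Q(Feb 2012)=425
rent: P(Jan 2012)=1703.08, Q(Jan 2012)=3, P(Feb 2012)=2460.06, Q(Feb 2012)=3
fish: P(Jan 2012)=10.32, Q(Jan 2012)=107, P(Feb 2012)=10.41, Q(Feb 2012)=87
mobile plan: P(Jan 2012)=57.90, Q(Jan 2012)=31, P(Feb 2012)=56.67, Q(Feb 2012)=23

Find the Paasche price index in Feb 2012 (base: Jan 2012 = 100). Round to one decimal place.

Paasche price index uses current-period quantities as weights.
ΣP(Feb 2012)·Q(Feb 2012) = 0.91×324 + 11.97×100 + 0.85×425 + 2460.06×3 + 10.41×87 + 56.67×23 = 294.84 + 1197 + 361.25 + 7380.18 + 905.67 + 1303.41 = 11442.35
ΣP(Jan 2012)·Q(Feb 2012) = 1.25×324 + 11.14×100 + 1.15×425 + 1703.08×3 + 10.32×87 + 57.90×23 = 405 + 1114 + 488.75 + 5109.24 + 897.84 + 1331.7 = 9346.53
Index = 11442.35 / 9346.53 × 100 = 122.4235

122.4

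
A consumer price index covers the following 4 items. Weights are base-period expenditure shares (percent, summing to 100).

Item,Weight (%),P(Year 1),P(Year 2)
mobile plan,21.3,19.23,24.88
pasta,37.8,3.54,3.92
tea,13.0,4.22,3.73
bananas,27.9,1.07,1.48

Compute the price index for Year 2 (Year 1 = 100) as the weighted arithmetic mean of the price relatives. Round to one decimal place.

mobile plan: 21.3 × (24.88/19.23) = 21.3 × 1.293812 = 27.5582
pasta: 37.8 × (3.92/3.54) = 37.8 × 1.107345 = 41.8576
tea: 13.0 × (3.73/4.22) = 13.0 × 0.883886 = 11.4905
bananas: 27.9 × (1.48/1.07) = 27.9 × 1.383178 = 38.5907
Index = Σ wᵢ·(p₁ᵢ/p₀ᵢ) = 27.5582 + 41.8576 + 11.4905 + 38.5907 = 119.4970

119.5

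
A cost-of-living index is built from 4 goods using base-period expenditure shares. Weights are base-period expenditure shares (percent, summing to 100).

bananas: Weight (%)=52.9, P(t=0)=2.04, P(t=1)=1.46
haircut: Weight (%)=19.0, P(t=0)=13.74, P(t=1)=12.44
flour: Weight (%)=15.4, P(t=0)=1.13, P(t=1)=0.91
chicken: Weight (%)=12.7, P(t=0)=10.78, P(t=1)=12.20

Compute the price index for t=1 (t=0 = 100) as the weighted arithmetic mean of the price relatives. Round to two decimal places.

81.84

bananas: 52.9 × (1.46/2.04) = 52.9 × 0.715686 = 37.8598
haircut: 19.0 × (12.44/13.74) = 19.0 × 0.905386 = 17.2023
flour: 15.4 × (0.91/1.13) = 15.4 × 0.805310 = 12.4018
chicken: 12.7 × (12.20/10.78) = 12.7 × 1.131725 = 14.3729
Index = Σ wᵢ·(p₁ᵢ/p₀ᵢ) = 37.8598 + 17.2023 + 12.4018 + 14.3729 = 81.8368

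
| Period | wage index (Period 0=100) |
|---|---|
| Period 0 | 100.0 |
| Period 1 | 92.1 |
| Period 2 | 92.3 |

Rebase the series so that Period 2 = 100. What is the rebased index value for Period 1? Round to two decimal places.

99.78

Rebased(Period 1) = 92.1 / 92.3 × 100 = 99.7833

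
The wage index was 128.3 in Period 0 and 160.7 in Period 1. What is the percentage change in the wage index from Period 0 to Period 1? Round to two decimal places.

25.25%

Change = (160.7 − 128.3) / 128.3 × 100
       = 32.4 / 128.3 × 100 = 25.2533%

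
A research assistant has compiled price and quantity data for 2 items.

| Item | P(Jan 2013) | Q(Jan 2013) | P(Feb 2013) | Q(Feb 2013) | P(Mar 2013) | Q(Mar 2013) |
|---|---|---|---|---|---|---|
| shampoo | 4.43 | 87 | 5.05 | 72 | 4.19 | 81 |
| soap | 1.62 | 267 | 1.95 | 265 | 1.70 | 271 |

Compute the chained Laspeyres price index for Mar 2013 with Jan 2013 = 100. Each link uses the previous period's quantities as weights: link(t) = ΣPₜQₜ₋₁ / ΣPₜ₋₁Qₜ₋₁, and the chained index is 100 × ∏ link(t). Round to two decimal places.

Link Jan 2013→Feb 2013:
ΣP(Feb 2013)Q(Jan 2013) = 5.05×87 + 1.95×267 = 439.35 + 520.65 = 960
ΣP(Jan 2013)Q(Jan 2013) = 4.43×87 + 1.62×267 = 385.41 + 432.54 = 817.95
link = 960/817.95 = 1.173666
Link Feb 2013→Mar 2013:
ΣP(Mar 2013)Q(Feb 2013) = 4.19×72 + 1.70×265 = 301.68 + 450.5 = 752.18
ΣP(Feb 2013)Q(Feb 2013) = 5.05×72 + 1.95×265 = 363.6 + 516.75 = 880.35
link = 752.18/880.35 = 0.854410
Chained index = 100 × 1.173666 × 0.854410 = 100.2792

100.28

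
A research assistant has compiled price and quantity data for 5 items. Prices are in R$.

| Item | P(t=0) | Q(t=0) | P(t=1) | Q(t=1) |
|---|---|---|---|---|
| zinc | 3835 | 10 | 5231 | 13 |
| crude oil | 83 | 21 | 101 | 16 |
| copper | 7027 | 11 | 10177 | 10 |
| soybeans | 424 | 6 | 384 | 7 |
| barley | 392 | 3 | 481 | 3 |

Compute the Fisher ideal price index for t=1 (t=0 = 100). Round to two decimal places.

140.11

Laspeyres component (base-period weights):
ΣP(t=1)Q(t=0) = 5231×10 + 101×21 + 10177×11 + 384×6 + 481×3 = 52310 + 2121 + 111947 + 2304 + 1443 = 170125
ΣP(t=0)Q(t=0) = 3835×10 + 83×21 + 7027×11 + 424×6 + 392×3 = 38350 + 1743 + 77297 + 2544 + 1176 = 121110
L = 170125 / 121110 × 100 = 140.4715
Paasche component (current-period weights):
ΣP(t=1)Q(t=1) = 5231×13 + 101×16 + 10177×10 + 384×7 + 481×3 = 68003 + 1616 + 101770 + 2688 + 1443 = 175520
ΣP(t=0)Q(t=1) = 3835×13 + 83×16 + 7027×10 + 424×7 + 392×3 = 49855 + 1328 + 70270 + 2968 + 1176 = 125597
P = 175520 / 125597 × 100 = 139.7486
Fisher = √(L × P) = √(140.4715 × 139.7486) = 140.1096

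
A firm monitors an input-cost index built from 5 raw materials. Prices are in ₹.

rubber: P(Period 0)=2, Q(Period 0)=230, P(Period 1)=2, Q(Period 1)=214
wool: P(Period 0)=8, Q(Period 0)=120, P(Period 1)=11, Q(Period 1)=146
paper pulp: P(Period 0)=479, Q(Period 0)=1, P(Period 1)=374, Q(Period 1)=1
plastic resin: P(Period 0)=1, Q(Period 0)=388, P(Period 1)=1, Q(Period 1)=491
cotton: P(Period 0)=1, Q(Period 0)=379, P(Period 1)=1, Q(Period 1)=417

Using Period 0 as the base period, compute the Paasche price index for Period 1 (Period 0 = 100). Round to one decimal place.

111.2

Paasche price index uses current-period quantities as weights.
ΣP(Period 1)·Q(Period 1) = 2×214 + 11×146 + 374×1 + 1×491 + 1×417 = 428 + 1606 + 374 + 491 + 417 = 3316
ΣP(Period 0)·Q(Period 1) = 2×214 + 8×146 + 479×1 + 1×491 + 1×417 = 428 + 1168 + 479 + 491 + 417 = 2983
Index = 3316 / 2983 × 100 = 111.1633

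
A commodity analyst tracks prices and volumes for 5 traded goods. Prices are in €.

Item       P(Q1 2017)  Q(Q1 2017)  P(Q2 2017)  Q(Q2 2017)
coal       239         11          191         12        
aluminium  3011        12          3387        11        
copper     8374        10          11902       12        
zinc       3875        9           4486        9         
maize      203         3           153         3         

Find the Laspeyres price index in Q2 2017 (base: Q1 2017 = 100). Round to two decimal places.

Laspeyres price index uses base-period quantities as weights.
ΣP(Q2 2017)·Q(Q1 2017) = 191×11 + 3387×12 + 11902×10 + 4486×9 + 153×3 = 2101 + 40644 + 119020 + 40374 + 459 = 202598
ΣP(Q1 2017)·Q(Q1 2017) = 239×11 + 3011×12 + 8374×10 + 3875×9 + 203×3 = 2629 + 36132 + 83740 + 34875 + 609 = 157985
Index = 202598 / 157985 × 100 = 128.2388

128.24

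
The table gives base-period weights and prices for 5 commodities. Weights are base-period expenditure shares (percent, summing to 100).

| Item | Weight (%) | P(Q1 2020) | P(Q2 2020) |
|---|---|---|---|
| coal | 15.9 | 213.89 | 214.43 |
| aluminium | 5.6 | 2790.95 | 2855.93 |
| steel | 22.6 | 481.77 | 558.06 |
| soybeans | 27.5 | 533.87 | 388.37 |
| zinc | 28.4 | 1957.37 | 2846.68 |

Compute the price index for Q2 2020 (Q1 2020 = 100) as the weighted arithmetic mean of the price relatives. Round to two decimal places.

109.16

coal: 15.9 × (214.43/213.89) = 15.9 × 1.002525 = 15.9401
aluminium: 5.6 × (2855.93/2790.95) = 5.6 × 1.023282 = 5.7304
steel: 22.6 × (558.06/481.77) = 22.6 × 1.158354 = 26.1788
soybeans: 27.5 × (388.37/533.87) = 27.5 × 0.727462 = 20.0052
zinc: 28.4 × (2846.68/1957.37) = 28.4 × 1.454339 = 41.3032
Index = Σ wᵢ·(p₁ᵢ/p₀ᵢ) = 15.9401 + 5.7304 + 26.1788 + 20.0052 + 41.3032 = 109.1577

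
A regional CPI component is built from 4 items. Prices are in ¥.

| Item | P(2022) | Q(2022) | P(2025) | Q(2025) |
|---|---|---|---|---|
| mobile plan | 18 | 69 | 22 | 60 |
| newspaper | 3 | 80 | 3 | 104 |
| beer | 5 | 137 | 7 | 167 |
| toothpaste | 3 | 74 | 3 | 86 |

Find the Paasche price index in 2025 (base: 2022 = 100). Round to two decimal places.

Paasche price index uses current-period quantities as weights.
ΣP(2025)·Q(2025) = 22×60 + 3×104 + 7×167 + 3×86 = 1320 + 312 + 1169 + 258 = 3059
ΣP(2022)·Q(2025) = 18×60 + 3×104 + 5×167 + 3×86 = 1080 + 312 + 835 + 258 = 2485
Index = 3059 / 2485 × 100 = 123.0986

123.10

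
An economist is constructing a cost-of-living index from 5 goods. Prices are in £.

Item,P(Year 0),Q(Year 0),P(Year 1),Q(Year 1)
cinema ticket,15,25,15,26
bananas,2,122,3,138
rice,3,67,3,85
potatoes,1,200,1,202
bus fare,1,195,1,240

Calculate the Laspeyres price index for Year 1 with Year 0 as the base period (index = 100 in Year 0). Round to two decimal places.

Laspeyres price index uses base-period quantities as weights.
ΣP(Year 1)·Q(Year 0) = 15×25 + 3×122 + 3×67 + 1×200 + 1×195 = 375 + 366 + 201 + 200 + 195 = 1337
ΣP(Year 0)·Q(Year 0) = 15×25 + 2×122 + 3×67 + 1×200 + 1×195 = 375 + 244 + 201 + 200 + 195 = 1215
Index = 1337 / 1215 × 100 = 110.0412

110.04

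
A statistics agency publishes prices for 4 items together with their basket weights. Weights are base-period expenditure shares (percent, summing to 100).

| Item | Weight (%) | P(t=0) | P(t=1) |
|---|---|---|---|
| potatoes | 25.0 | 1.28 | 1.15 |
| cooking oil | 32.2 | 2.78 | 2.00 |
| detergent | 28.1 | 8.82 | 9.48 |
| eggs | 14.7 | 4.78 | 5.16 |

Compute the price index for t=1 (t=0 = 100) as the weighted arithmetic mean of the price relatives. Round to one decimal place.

91.7

potatoes: 25.0 × (1.15/1.28) = 25.0 × 0.898437 = 22.4609
cooking oil: 32.2 × (2.00/2.78) = 32.2 × 0.719424 = 23.1655
detergent: 28.1 × (9.48/8.82) = 28.1 × 1.074830 = 30.2027
eggs: 14.7 × (5.16/4.78) = 14.7 × 1.079498 = 15.8686
Index = Σ wᵢ·(p₁ᵢ/p₀ᵢ) = 22.4609 + 23.1655 + 30.2027 + 15.8686 = 91.6977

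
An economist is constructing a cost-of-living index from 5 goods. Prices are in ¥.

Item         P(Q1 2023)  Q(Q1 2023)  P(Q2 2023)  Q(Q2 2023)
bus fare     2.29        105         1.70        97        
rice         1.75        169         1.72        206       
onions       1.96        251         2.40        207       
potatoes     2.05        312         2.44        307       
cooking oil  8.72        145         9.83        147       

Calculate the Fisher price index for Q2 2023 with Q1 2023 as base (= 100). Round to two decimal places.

110.92

Laspeyres component (base-period weights):
ΣP(Q2 2023)Q(Q1 2023) = 1.70×105 + 1.72×169 + 2.40×251 + 2.44×312 + 9.83×145 = 178.5 + 290.68 + 602.4 + 761.28 + 1425.35 = 3258.21
ΣP(Q1 2023)Q(Q1 2023) = 2.29×105 + 1.75×169 + 1.96×251 + 2.05×312 + 8.72×145 = 240.45 + 295.75 + 491.96 + 639.6 + 1264.4 = 2932.16
L = 3258.21 / 2932.16 × 100 = 111.1198
Paasche component (current-period weights):
ΣP(Q2 2023)Q(Q2 2023) = 1.70×97 + 1.72×206 + 2.40×207 + 2.44×307 + 9.83×147 = 164.9 + 354.32 + 496.8 + 749.08 + 1445.01 = 3210.11
ΣP(Q1 2023)Q(Q2 2023) = 2.29×97 + 1.75×206 + 1.96×207 + 2.05×307 + 8.72×147 = 222.13 + 360.5 + 405.72 + 629.35 + 1281.84 = 2899.54
P = 3210.11 / 2899.54 × 100 = 110.7110
Fisher = √(L × P) = √(111.1198 × 110.7110) = 110.9152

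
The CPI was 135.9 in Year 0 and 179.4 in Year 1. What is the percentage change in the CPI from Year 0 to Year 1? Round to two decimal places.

Change = (179.4 − 135.9) / 135.9 × 100
       = 43.5 / 135.9 × 100 = 32.0088%

32.01%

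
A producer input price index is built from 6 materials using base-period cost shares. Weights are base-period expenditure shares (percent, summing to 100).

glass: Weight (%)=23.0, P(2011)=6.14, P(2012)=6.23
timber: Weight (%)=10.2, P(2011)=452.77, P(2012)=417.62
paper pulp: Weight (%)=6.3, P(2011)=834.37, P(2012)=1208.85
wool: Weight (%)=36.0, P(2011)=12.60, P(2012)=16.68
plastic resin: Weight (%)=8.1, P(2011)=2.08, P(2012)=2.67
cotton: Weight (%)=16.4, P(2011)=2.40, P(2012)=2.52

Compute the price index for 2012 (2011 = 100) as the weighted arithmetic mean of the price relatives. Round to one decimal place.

glass: 23.0 × (6.23/6.14) = 23.0 × 1.014658 = 23.3371
timber: 10.2 × (417.62/452.77) = 10.2 × 0.922367 = 9.4081
paper pulp: 6.3 × (1208.85/834.37) = 6.3 × 1.448818 = 9.1276
wool: 36.0 × (16.68/12.60) = 36.0 × 1.323810 = 47.6571
plastic resin: 8.1 × (2.67/2.08) = 8.1 × 1.283654 = 10.3976
cotton: 16.4 × (2.52/2.40) = 16.4 × 1.050000 = 17.2200
Index = Σ wᵢ·(p₁ᵢ/p₀ᵢ) = 23.3371 + 9.4081 + 9.1276 + 47.6571 + 10.3976 + 17.2200 = 117.1476

117.1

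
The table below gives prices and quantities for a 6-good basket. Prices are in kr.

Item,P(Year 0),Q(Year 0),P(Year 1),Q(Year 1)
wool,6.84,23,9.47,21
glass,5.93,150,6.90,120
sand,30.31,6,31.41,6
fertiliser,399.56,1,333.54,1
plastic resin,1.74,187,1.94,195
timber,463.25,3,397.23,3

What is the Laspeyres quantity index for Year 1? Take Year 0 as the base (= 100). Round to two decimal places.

Laspeyres quantity index uses base-period prices as weights.
ΣP(Year 0)·Q(Year 1) = 6.84×21 + 5.93×120 + 30.31×6 + 399.56×1 + 1.74×195 + 463.25×3 = 143.64 + 711.6 + 181.86 + 399.56 + 339.3 + 1389.75 = 3165.71
ΣP(Year 0)·Q(Year 0) = 6.84×23 + 5.93×150 + 30.31×6 + 399.56×1 + 1.74×187 + 463.25×3 = 157.32 + 889.5 + 181.86 + 399.56 + 325.38 + 1389.75 = 3343.37
Index = 3165.71 / 3343.37 × 100 = 94.6862

94.69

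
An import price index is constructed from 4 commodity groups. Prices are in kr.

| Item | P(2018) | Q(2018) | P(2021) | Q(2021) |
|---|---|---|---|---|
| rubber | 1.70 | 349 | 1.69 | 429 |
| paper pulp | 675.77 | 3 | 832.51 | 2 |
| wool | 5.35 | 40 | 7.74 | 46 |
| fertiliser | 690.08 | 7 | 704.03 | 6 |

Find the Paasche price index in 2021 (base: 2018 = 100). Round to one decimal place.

107.8

Paasche price index uses current-period quantities as weights.
ΣP(2021)·Q(2021) = 1.69×429 + 832.51×2 + 7.74×46 + 704.03×6 = 725.01 + 1665.02 + 356.04 + 4224.18 = 6970.25
ΣP(2018)·Q(2021) = 1.70×429 + 675.77×2 + 5.35×46 + 690.08×6 = 729.3 + 1351.54 + 246.1 + 4140.48 = 6467.42
Index = 6970.25 / 6467.42 × 100 = 107.7748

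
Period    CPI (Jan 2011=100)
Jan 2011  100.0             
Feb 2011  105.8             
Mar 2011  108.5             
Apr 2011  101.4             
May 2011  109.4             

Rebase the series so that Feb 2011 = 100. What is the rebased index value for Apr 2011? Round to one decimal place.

95.8

Rebased(Apr 2011) = 101.4 / 105.8 × 100 = 95.8412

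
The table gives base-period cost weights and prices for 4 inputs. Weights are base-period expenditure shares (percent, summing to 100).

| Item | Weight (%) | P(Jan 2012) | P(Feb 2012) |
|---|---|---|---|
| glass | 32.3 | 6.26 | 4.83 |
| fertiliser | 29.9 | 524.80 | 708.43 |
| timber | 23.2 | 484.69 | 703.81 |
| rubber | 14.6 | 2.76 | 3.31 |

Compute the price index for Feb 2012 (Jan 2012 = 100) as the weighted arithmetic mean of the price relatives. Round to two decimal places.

glass: 32.3 × (4.83/6.26) = 32.3 × 0.771565 = 24.9216
fertiliser: 29.9 × (708.43/524.80) = 29.9 × 1.349905 = 40.3622
timber: 23.2 × (703.81/484.69) = 23.2 × 1.452083 = 33.6883
rubber: 14.6 × (3.31/2.76) = 14.6 × 1.199275 = 17.5094
Index = Σ wᵢ·(p₁ᵢ/p₀ᵢ) = 24.9216 + 40.3622 + 33.6883 + 17.5094 = 116.4815

116.48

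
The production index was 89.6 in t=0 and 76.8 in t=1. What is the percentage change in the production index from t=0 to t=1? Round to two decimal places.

Change = (76.8 − 89.6) / 89.6 × 100
       = -12.8 / 89.6 × 100 = -14.2857%

-14.29%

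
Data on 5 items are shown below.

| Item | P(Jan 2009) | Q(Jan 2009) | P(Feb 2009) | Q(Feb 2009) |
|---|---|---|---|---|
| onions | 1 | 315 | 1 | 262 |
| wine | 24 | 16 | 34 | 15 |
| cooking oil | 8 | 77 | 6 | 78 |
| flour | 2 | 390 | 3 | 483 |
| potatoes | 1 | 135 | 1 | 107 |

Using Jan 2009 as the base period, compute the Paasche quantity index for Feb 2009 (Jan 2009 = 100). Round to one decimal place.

Paasche quantity index uses current-period prices as weights.
ΣP(Feb 2009)·Q(Feb 2009) = 1×262 + 34×15 + 6×78 + 3×483 + 1×107 = 262 + 510 + 468 + 1449 + 107 = 2796
ΣP(Feb 2009)·Q(Jan 2009) = 1×315 + 34×16 + 6×77 + 3×390 + 1×135 = 315 + 544 + 462 + 1170 + 135 = 2626
Index = 2796 / 2626 × 100 = 106.4737

106.5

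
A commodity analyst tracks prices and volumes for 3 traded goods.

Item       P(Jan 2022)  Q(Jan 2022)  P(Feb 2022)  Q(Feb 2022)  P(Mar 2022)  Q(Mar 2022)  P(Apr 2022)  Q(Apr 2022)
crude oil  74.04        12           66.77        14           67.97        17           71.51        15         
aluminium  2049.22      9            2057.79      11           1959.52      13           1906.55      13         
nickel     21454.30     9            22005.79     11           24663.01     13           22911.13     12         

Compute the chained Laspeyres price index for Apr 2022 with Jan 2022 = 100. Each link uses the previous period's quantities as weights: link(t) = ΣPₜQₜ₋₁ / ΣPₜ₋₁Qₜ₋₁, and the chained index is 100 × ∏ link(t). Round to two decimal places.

Link Jan 2022→Feb 2022:
ΣP(Feb 2022)Q(Jan 2022) = 66.77×12 + 2057.79×9 + 22005.79×9 = 801.24 + 18520.11 + 198052.11 = 217373.46
ΣP(Jan 2022)Q(Jan 2022) = 74.04×12 + 2049.22×9 + 21454.30×9 = 888.48 + 18442.98 + 193088.7 = 212420.16
link = 217373.46/212420.16 = 1.023318
Link Feb 2022→Mar 2022:
ΣP(Mar 2022)Q(Feb 2022) = 67.97×14 + 1959.52×11 + 24663.01×11 = 951.58 + 21554.72 + 271293.11 = 293799.41
ΣP(Feb 2022)Q(Feb 2022) = 66.77×14 + 2057.79×11 + 22005.79×11 = 934.78 + 22635.69 + 242063.69 = 265634.16
link = 293799.41/265634.16 = 1.106030
Link Mar 2022→Apr 2022:
ΣP(Apr 2022)Q(Mar 2022) = 71.51×17 + 1906.55×13 + 22911.13×13 = 1215.67 + 24785.15 + 297844.69 = 323845.51
ΣP(Mar 2022)Q(Mar 2022) = 67.97×17 + 1959.52×13 + 24663.01×13 = 1155.49 + 25473.76 + 320619.13 = 347248.38
link = 323845.51/347248.38 = 0.932605
Chained index = 100 × 1.023318 × 1.106030 × 0.932605 = 105.5542

105.55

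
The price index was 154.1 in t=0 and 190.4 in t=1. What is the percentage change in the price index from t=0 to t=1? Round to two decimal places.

Change = (190.4 − 154.1) / 154.1 × 100
       = 36.3 / 154.1 × 100 = 23.5561%

23.56%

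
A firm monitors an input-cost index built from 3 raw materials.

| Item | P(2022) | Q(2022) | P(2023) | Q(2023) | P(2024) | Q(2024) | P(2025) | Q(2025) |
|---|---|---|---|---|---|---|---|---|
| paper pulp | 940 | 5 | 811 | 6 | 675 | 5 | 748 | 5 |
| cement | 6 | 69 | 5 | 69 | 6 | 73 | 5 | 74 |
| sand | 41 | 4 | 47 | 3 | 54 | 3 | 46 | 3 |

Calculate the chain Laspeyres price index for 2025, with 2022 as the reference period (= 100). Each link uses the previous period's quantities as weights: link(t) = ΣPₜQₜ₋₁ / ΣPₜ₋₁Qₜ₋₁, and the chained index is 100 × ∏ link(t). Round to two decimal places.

Link 2022→2023:
ΣP(2023)Q(2022) = 811×5 + 5×69 + 47×4 = 4055 + 345 + 188 = 4588
ΣP(2022)Q(2022) = 940×5 + 6×69 + 41×4 = 4700 + 414 + 164 = 5278
link = 4588/5278 = 0.869269
Link 2023→2024:
ΣP(2024)Q(2023) = 675×6 + 6×69 + 54×3 = 4050 + 414 + 162 = 4626
ΣP(2023)Q(2023) = 811×6 + 5×69 + 47×3 = 4866 + 345 + 141 = 5352
link = 4626/5352 = 0.864350
Link 2024→2025:
ΣP(2025)Q(2024) = 748×5 + 5×73 + 46×3 = 3740 + 365 + 138 = 4243
ΣP(2024)Q(2024) = 675×5 + 6×73 + 54×3 = 3375 + 438 + 162 = 3975
link = 4243/3975 = 1.067421
Chained index = 100 × 0.869269 × 0.864350 × 1.067421 = 80.2009

80.20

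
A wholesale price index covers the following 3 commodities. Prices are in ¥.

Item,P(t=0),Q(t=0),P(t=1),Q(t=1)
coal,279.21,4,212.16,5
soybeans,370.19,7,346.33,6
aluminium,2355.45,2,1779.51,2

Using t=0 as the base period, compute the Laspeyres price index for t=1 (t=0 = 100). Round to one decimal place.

Laspeyres price index uses base-period quantities as weights.
ΣP(t=1)·Q(t=0) = 212.16×4 + 346.33×7 + 1779.51×2 = 848.64 + 2424.31 + 3559.02 = 6831.97
ΣP(t=0)·Q(t=0) = 279.21×4 + 370.19×7 + 2355.45×2 = 1116.84 + 2591.33 + 4710.9 = 8419.07
Index = 6831.97 / 8419.07 × 100 = 81.1487

81.1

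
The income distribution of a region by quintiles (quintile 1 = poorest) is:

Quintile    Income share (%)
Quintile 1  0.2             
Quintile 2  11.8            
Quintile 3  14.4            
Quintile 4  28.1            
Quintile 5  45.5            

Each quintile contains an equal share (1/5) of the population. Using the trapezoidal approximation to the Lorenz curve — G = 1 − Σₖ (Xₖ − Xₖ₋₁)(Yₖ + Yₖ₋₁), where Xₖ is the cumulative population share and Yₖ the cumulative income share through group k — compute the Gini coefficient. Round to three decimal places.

Cumulative income shares Yₖ: 0.0020, 0.1200, 0.2640, 0.5450, 1.0000
Σ (Xₖ−Xₖ₋₁)(Yₖ+Yₖ₋₁) = (1/5)(0.0020+0.0000) + (1/5)(0.1200+0.0020) + (1/5)(0.2640+0.1200) + (1/5)(0.5450+0.2640) + (1/5)(1.0000+0.5450)
  = 0.0004 + 0.0244 + 0.0768 + 0.1618 + 0.3090 = 0.5724
G = 1 − 0.5724 = 0.4276

0.428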